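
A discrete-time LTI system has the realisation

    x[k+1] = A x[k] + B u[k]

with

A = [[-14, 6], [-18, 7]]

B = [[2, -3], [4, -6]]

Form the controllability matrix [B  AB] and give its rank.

AB = [[-4, 6], [-8, 12]]
Controllability matrix C = [B  AB] = [[2, -3, -4, 6], [4, -6, -8, 12]]
Every column of C is a scalar multiple of column 1 = [2, 4] (multipliers 1, -3/2, -2, 3), so the columns span a one-dimensional space.
C ≠ 0, hence rank(C) = 1.
rank(C) = 1 < n = 2, so the pair (A, B) is not completely controllable.

1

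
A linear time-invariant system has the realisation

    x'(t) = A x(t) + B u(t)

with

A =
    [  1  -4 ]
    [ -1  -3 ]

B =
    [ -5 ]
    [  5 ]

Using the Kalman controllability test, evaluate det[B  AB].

175

AB = [[-25], [-10]]
Controllability matrix C = [B  AB] = [[-5, -25], [5, -10]]
det(C) = (-5)·(-10) - (-25)·5 = 50 - (-125) = 175
Since det(C) ≠ 0, rank(C) = 2 and the system is completely controllable.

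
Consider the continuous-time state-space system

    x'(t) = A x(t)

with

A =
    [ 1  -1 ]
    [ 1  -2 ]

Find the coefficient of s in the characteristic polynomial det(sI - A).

1

For a 2×2 matrix, det(sI - A) = s^2 - (tr A)s + det A.
tr A = -1, det A = -1.
So p(s) = s^2 + s - 1.
The coefficient of s is 1.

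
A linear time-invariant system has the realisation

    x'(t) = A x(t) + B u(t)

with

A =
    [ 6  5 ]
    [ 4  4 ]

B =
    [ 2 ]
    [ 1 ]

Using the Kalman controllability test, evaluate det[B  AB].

7

AB = [[17], [12]]
Controllability matrix C = [B  AB] = [[2, 17], [1, 12]]
det(C) = 2·12 - 17·1 = 24 - 17 = 7
Since det(C) ≠ 0, rank(C) = 2 and the system is completely controllable.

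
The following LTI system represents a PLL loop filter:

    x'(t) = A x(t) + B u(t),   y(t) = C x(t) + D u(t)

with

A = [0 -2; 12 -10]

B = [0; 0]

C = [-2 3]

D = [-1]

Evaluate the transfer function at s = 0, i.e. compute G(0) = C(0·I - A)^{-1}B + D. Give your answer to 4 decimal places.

-1.0000

G(0) = C(-A)^{-1}B + D = -C A^{-1} B + D.
det A = 24, so A^{-1} = (1/24)·adj(A) = [[-5/12, 1/12], [-1/2, 0]]
A^{-1} B = [0, 0]^T
C A^{-1} B = 0
G(0) = D - C A^{-1} B = -1 - (0) = -1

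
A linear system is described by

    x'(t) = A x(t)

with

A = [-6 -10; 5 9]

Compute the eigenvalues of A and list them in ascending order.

-1, 4

det(sI - A) = s^2 - (tr A)s + det A, with tr A = (-6) + 9 = 3 and det A = (-6)·9 - (-10)·5 = -54 - (-50) = -4.
So p(s) = det(sI - A) = s^2 - 3s - 4.
Factor s^2 - 3s - 4: two numbers with sum 3 and product -4 are 4 and -1, so s^2 - 3s - 4 = (s - 4)(s + 1).
Hence p(s) = (s - 4) (s + 1), with roots -1, 4.
At least one eigenvalue has non-negative real part, so the system is not asymptotically stable.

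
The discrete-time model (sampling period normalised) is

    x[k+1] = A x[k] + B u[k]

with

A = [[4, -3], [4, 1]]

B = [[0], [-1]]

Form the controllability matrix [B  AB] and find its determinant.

3

AB = [[3], [-1]]
Controllability matrix C = [B  AB] = [[0, 3], [-1, -1]]
det(C) = 0·(-1) - 3·(-1) = 0 - (-3) = 3
Since det(C) ≠ 0, rank(C) = 2 and the system is completely controllable.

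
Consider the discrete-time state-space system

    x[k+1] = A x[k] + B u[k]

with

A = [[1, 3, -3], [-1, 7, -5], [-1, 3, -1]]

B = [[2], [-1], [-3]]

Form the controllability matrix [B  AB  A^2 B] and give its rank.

AB = [[8], [6], [-2]]
A^2B = [[32], [44], [12]]
Controllability matrix C = [B  AB  A^2B] = [[2, 8, 32], [-1, 6, 44], [-3, -2, 12]]
The rows r1, r2, r3 of C are linearly dependent: r1 - r2 + r3 = 0 (check each entry), so rank(C) ≤ 2.
The 2×2 minor from rows 1, 2, columns 1, 2 is 2·6 - 8·(-1) = 12 - (-8) = 20 ≠ 0, so rank(C) = 2.
rank(C) = 2 < n = 3, so the pair (A, B) is not completely controllable.

2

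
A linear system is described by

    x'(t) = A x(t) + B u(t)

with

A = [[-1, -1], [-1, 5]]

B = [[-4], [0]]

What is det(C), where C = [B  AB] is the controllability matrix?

-16

AB = [[4], [4]]
Controllability matrix C = [B  AB] = [[-4, 4], [0, 4]]
det(C) = (-4)·4 - 4·0 = -16 - 0 = -16
Since det(C) ≠ 0, rank(C) = 2 and the system is completely controllable.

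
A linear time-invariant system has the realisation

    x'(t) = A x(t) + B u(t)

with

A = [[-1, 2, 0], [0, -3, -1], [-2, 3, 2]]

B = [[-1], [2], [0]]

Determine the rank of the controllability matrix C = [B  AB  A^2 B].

3

AB = [[5], [-6], [8]]
A^2B = [[-17], [10], [-12]]
Controllability matrix C = [B  AB  A^2B] = [[-1, 5, -17], [2, -6, 10], [0, 8, -12]]
det(C) = (-1)·((-6)·(-12) - 10·8) - 5·(2·(-12) - 10·0) + (-17)·(2·8 - (-6)·0) = (-1)·(-8) - 5·(-24) + (-17)·16 = -144 ≠ 0, so rank(C) = 3.
rank(C) = 3 = n, so the pair (A, B) is completely controllable.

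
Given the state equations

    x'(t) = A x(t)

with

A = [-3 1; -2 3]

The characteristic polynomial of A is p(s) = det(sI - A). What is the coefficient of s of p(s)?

0

For a 2×2 matrix, det(sI - A) = s^2 - (tr A)s + det A.
tr A = 0, det A = -7.
So p(s) = s^2 - 7.
The coefficient of s is 0.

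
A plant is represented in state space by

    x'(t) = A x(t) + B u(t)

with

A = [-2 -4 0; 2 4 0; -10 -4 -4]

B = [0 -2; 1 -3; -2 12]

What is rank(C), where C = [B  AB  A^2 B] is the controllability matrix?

2

AB = [[-4, 16], [4, -16], [4, -16]]
A^2B = [[-8, 32], [8, -32], [8, -32]]
Controllability matrix C = [B  AB  A^2B] = [[0, -2, -4, 16, -8, 32], [1, -3, 4, -16, 8, -32], [-2, 12, 4, -16, 8, -32]]
The rows r1, r2, r3 of C are linearly dependent: 3·r1 + 2·r2 + r3 = 0 (check each entry), so rank(C) ≤ 2.
The 2×2 minor from rows 1, 2, columns 1, 2 is 0·(-3) - (-2)·1 = 0 - (-2) = 2 ≠ 0, so rank(C) = 2.
rank(C) = 2 < n = 3, so the pair (A, B) is not completely controllable.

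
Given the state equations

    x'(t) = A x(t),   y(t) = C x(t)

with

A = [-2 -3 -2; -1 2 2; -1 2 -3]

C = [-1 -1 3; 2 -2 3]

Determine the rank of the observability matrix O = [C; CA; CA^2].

3

CA = [[0, 7, -9], [-5, -4, -17]]
CA^2 = [[2, -4, 41], [31, -27, 53]]
Observability matrix O = [C; CA; CA^2] = [[-1, -1, 3], [2, -2, 3], [0, 7, -9], [-5, -4, -17], [2, -4, 41], [31, -27, 53]]
Take the 3×3 submatrix of O formed by rows 1, 2, 3: [[-1, -1, 3], [2, -2, 3], [0, 7, -9]]. Its determinant is (-1)·((-2)·(-9) - 3·7) - (-1)·(2·(-9) - 3·0) + 3·(2·7 - (-2)·0) = (-1)·(-3) - (-1)·(-18) + 3·14 = 27 ≠ 0.
So rank(O) ≥ 3; since O has 3 columns, rank(O) = 3.
rank(O) = 3 = n, so the pair (A, C) is completely observable.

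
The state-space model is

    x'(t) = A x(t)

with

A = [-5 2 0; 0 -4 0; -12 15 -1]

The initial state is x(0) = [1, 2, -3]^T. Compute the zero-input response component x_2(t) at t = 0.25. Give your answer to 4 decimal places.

0.7358

det(sI - A) = s^3 - (tr A)s^2 + (M11 + M22 + M33)s - det A, where Mii is the 2×2 principal minor of A obtained by deleting row i and column i.
tr A = (-5) + (-4) + (-1) = -10; M11 = (-4)·(-1) - 0·15 = 4 - 0 = 4; M22 = (-5)·(-1) - 0·(-12) = 5 - 0 = 5; M33 = (-5)·(-4) - 2·0 = 20 - 0 = 20; sum of minors = 29.
det A = (-5)·((-4)·(-1) - 0·15) - 2·(0·(-1) - 0·(-12)) + 0·(0·15 - (-4)·(-12)) = (-5)·4 - 2·0 + 0·(-48) = -20.
So p(s) = det(sI - A) = s^3 + 10s^2 + 29s + 20.
Rational-root test: any integer root divides 20. Testing small divisors, s = -1 works: p(-1) = -1 + 10 + (-29) + 20 = 0, so (s + 1) is a factor.
Dividing, p(s) = (s + 1)(s^2 + 9s + 20).
Factor s^2 + 9s + 20: two numbers with sum -9 and product 20 are -4 and -5, so s^2 + 9s + 20 = (s + 4)(s + 5).
Hence p(s) = (s + 1) (s + 4) (s + 5), with roots -5, -4, -1.
The eigenvalues -5, -4, -1 are distinct and real, so A is diagonalisable and x(t) = e^{At} x(0) = V diag(e^{λ_i t}) V^{-1} x(0), where the columns of V are the eigenvectors.
λ = -5: A - (-5)I = [[0, 2, 0], [0, 1, 0], [-12, 15, 4]]. v must be orthogonal to every row; (row 1) × (row 3) = [8, 0, 24], so take v_1 = [1, 0, 3]^T.
λ = -4: A - (-4)I = [[-1, 2, 0], [0, 0, 0], [-12, 15, 3]]. v must be orthogonal to every row; (row 1) × (row 3) = [6, 3, 9], so take v_2 = [2, 1, 3]^T.
λ = -1: A - (-1)I = [[-4, 2, 0], [0, -3, 0], [-12, 15, 0]]. v must be orthogonal to every row; (row 1) × (row 2) = [0, 0, 12], so take v_3 = [0, 0, 1]^T.
V = [v_1 v_2 v_3] = [[1, 2, 0], [0, 1, 0], [3, 3, 1]] has det V = 1, so V^{-1} = adj(V)/det V = [[1, -2, 0], [0, 1, 0], [-3, 3, 1]].
Modal coordinates z(0) = V^{-1} x(0): 1·1 + (-2)·2 + 0·(-3) = -3; 0·1 + 1·2 + 0·(-3) = 2; (-3)·1 + 3·2 + 1·(-3) = 0; so z(0) = [-3, 2, 0]^T.
x_2(t) = Σ_i (v_i)_2 · z_i(0) · e^{λ_i t} (row 2 of V times the modal terms).
x_2(0.25) = 0·(-3)·e^{-5·0.25} + 1·2·e^{-4·0.25} + 0·0·e^{-1·0.25} = 0·0.286505 + 2·0.367879 + 0·0.778801 = 0.7358.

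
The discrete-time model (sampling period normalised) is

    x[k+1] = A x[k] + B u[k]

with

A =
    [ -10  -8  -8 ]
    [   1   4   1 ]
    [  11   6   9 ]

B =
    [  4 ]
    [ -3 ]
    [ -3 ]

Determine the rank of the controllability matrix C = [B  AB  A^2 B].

AB = [[8], [-11], [-1]]
A^2B = [[16], [-37], [13]]
Controllability matrix C = [B  AB  A^2B] = [[4, 8, 16], [-3, -11, -37], [-3, -1, 13]]
The rows r1, r2, r3 of C are linearly dependent: 3·r1 + 2·r2 + 2·r3 = 0 (check each entry), so rank(C) ≤ 2.
The 2×2 minor from rows 1, 2, columns 1, 2 is 4·(-11) - 8·(-3) = -44 - (-24) = -20 ≠ 0, so rank(C) = 2.
rank(C) = 2 < n = 3, so the pair (A, B) is not completely controllable.

2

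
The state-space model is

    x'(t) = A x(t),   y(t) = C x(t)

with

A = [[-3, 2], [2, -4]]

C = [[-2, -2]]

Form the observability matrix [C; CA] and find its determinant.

CA = [[2, 4]]
Observability matrix O = [C; CA] = [[-2, -2], [2, 4]]
det(O) = (-2)·4 - (-2)·2 = -8 - (-4) = -4
Since det(O) ≠ 0, rank(O) = 2 and the system is completely observable.

-4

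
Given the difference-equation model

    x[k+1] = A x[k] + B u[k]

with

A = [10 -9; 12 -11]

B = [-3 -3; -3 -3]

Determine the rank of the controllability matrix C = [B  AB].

AB = [[-3, -3], [-3, -3]]
Controllability matrix C = [B  AB] = [[-3, -3, -3, -3], [-3, -3, -3, -3]]
Every column of C is a scalar multiple of column 1 = [-3, -3] (multipliers 1, 1, 1, 1), so the columns span a one-dimensional space.
C ≠ 0, hence rank(C) = 1.
rank(C) = 1 < n = 2, so the pair (A, B) is not completely controllable.

1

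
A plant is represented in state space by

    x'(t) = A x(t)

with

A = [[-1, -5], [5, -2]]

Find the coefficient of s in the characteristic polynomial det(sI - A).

3

For a 2×2 matrix, det(sI - A) = s^2 - (tr A)s + det A.
tr A = -3, det A = 27.
So p(s) = s^2 + 3s + 27.
The coefficient of s is 3.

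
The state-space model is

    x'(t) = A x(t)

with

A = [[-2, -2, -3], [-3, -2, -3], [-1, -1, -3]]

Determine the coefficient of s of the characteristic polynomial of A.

4

Expand det(sI - A) for the 3×3 matrix.
p(s) = s^3 + 7s^2 + 4s - 3.
(Check: constant term = det(-A) = (-1)^3 det A = -3; coefficient of s^2 = -tr A = 7.)
The coefficient of s is 4.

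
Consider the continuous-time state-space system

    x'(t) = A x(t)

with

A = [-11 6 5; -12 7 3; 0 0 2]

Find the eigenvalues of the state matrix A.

det(sI - A) = s^3 - (tr A)s^2 + (M11 + M22 + M33)s - det A, where Mii is the 2×2 principal minor of A obtained by deleting row i and column i.
tr A = (-11) + 7 + 2 = -2; M11 = 7·2 - 3·0 = 14 - 0 = 14; M22 = (-11)·2 - 5·0 = -22 - 0 = -22; M33 = (-11)·7 - 6·(-12) = -77 - (-72) = -5; sum of minors = -13.
det A = (-11)·(7·2 - 3·0) - 6·((-12)·2 - 3·0) + 5·((-12)·0 - 7·0) = (-11)·14 - 6·(-24) + 5·0 = -10.
So p(s) = det(sI - A) = s^3 + 2s^2 - 13s + 10.
Rational-root test: any integer root divides 10. Testing small divisors, s = 1 works: p(1) = 1 + 2 + (-13) + 10 = 0, so (s - 1) is a factor.
Dividing, p(s) = (s - 1)(s^2 + 3s - 10).
Factor s^2 + 3s - 10: two numbers with sum -3 and product -10 are 2 and -5, so s^2 + 3s - 10 = (s - 2)(s + 5).
Hence p(s) = (s - 2) (s - 1) (s + 5), with roots -5, 1, 2.
At least one eigenvalue has non-negative real part, so the system is not asymptotically stable.

-5, 1, 2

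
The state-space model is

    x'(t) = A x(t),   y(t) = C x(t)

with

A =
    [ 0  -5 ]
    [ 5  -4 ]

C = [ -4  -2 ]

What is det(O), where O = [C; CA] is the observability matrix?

-132

CA = [[-10, 28]]
Observability matrix O = [C; CA] = [[-4, -2], [-10, 28]]
det(O) = (-4)·28 - (-2)·(-10) = -112 - 20 = -132
Since det(O) ≠ 0, rank(O) = 2 and the system is completely observable.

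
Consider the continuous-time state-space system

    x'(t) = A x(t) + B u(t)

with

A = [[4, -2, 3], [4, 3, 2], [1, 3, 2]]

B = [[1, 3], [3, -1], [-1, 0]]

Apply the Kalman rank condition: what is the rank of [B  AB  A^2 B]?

AB = [[-5, 14], [11, 9], [8, 0]]
A^2B = [[-18, 38], [29, 83], [44, 41]]
Controllability matrix C = [B  AB  A^2B] = [[1, 3, -5, 14, -18, 38], [3, -1, 11, 9, 29, 83], [-1, 0, 8, 0, 44, 41]]
Take the 3×3 submatrix of C formed by columns 1, 2, 3: [[1, 3, -5], [3, -1, 11], [-1, 0, 8]]. Its determinant is 1·((-1)·8 - 11·0) - 3·(3·8 - 11·(-1)) + (-5)·(3·0 - (-1)·(-1)) = 1·(-8) - 3·35 + (-5)·(-1) = -108 ≠ 0.
So rank(C) ≥ 3; since C has 3 rows, rank(C) = 3.
rank(C) = 3 = n, so the pair (A, B) is completely controllable.

3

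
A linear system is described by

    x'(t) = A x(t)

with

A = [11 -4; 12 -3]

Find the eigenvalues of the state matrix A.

det(sI - A) = s^2 - (tr A)s + det A, with tr A = 11 + (-3) = 8 and det A = 11·(-3) - (-4)·12 = -33 - (-48) = 15.
So p(s) = det(sI - A) = s^2 - 8s + 15.
Factor s^2 - 8s + 15: two numbers with sum 8 and product 15 are 5 and 3, so s^2 - 8s + 15 = (s - 5)(s - 3).
Hence p(s) = (s - 5) (s - 3), with roots 3, 5.
At least one eigenvalue has non-negative real part, so the system is not asymptotically stable.

3, 5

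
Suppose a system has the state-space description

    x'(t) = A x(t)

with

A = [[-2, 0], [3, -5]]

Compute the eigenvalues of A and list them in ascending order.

det(sI - A) = s^2 - (tr A)s + det A, with tr A = (-2) + (-5) = -7 and det A = (-2)·(-5) - 0·3 = 10 - 0 = 10.
So p(s) = det(sI - A) = s^2 + 7s + 10.
Factor s^2 + 7s + 10: two numbers with sum -7 and product 10 are -2 and -5, so s^2 + 7s + 10 = (s + 2)(s + 5).
Hence p(s) = (s + 2) (s + 5), with roots -5, -2.
All eigenvalues have negative real part, so the system is asymptotically stable.

-5, -2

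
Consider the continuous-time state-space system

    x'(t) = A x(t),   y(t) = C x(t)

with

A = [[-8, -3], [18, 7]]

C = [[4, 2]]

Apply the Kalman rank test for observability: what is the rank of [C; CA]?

1

CA = [[4, 2]]
Observability matrix O = [C; CA] = [[4, 2], [4, 2]]
Every row of O is a scalar multiple of row 1 = [4, 2] (multipliers 1, 1), so the rows span a one-dimensional space.
O ≠ 0, hence rank(O) = 1.
rank(O) = 1 < n = 2, so the pair (A, C) is not completely observable.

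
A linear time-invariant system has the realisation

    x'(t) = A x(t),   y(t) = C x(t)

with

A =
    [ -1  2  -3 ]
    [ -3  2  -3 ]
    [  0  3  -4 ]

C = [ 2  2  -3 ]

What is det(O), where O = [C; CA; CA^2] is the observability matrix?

-87

CA = [[-8, -1, 0]]
CA^2 = [[11, -18, 27]]
Observability matrix O = [C; CA; CA^2] = [[2, 2, -3], [-8, -1, 0], [11, -18, 27]]
Expanding along the first row, det(O) = 2·((-1)·27 - 0·(-18)) - 2·((-8)·27 - 0·11) + (-3)·((-8)·(-18) - (-1)·11) = 2·(-27) - 2·(-216) + (-3)·155 = -87
Since det(O) ≠ 0, rank(O) = 3 and the system is completely observable.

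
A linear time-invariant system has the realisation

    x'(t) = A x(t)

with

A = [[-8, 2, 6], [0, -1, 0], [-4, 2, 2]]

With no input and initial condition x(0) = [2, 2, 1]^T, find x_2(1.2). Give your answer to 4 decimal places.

0.6024

det(sI - A) = s^3 - (tr A)s^2 + (M11 + M22 + M33)s - det A, where Mii is the 2×2 principal minor of A obtained by deleting row i and column i.
tr A = (-8) + (-1) + 2 = -7; M11 = (-1)·2 - 0·2 = -2 - 0 = -2; M22 = (-8)·2 - 6·(-4) = -16 - (-24) = 8; M33 = (-8)·(-1) - 2·0 = 8 - 0 = 8; sum of minors = 14.
det A = (-8)·((-1)·2 - 0·2) - 2·(0·2 - 0·(-4)) + 6·(0·2 - (-1)·(-4)) = (-8)·(-2) - 2·0 + 6·(-4) = -8.
So p(s) = det(sI - A) = s^3 + 7s^2 + 14s + 8.
Rational-root test: any integer root divides 8. Testing small divisors, s = -1 works: p(-1) = -1 + 7 + (-14) + 8 = 0, so (s + 1) is a factor.
Dividing, p(s) = (s + 1)(s^2 + 6s + 8).
Factor s^2 + 6s + 8: two numbers with sum -6 and product 8 are -2 and -4, so s^2 + 6s + 8 = (s + 2)(s + 4).
Hence p(s) = (s + 1) (s + 2) (s + 4), with roots -4, -2, -1.
The eigenvalues -4, -2, -1 are distinct and real, so A is diagonalisable and x(t) = e^{At} x(0) = V diag(e^{λ_i t}) V^{-1} x(0), where the columns of V are the eigenvectors.
λ = -4: A - (-4)I = [[-4, 2, 6], [0, 3, 0], [-4, 2, 6]]. v must be orthogonal to every row; (row 1) × (row 2) = [-18, 0, -12], so take v_1 = [-3, 0, -2]^T.
λ = -2: A - (-2)I = [[-6, 2, 6], [0, 1, 0], [-4, 2, 4]]. v must be orthogonal to every row; (row 1) × (row 2) = [-6, 0, -6], so take v_2 = [1, 0, 1]^T.
λ = -1: A - (-1)I = [[-7, 2, 6], [0, 0, 0], [-4, 2, 3]]. v must be orthogonal to every row; (row 1) × (row 3) = [-6, -3, -6], so take v_3 = [2, 1, 2]^T.
V = [v_1 v_2 v_3] = [[-3, 1, 2], [0, 0, 1], [-2, 1, 2]] has det V = 1, so V^{-1} = adj(V)/det V = [[-1, 0, 1], [-2, -2, 3], [0, 1, 0]].
Modal coordinates z(0) = V^{-1} x(0): (-1)·2 + 0·2 + 1·1 = -1; (-2)·2 + (-2)·2 + 3·1 = -5; 0·2 + 1·2 + 0·1 = 2; so z(0) = [-1, -5, 2]^T.
x_2(t) = Σ_i (v_i)_2 · z_i(0) · e^{λ_i t} (row 2 of V times the modal terms).
x_2(1.2) = 0·(-1)·e^{-4·1.2} + 0·(-5)·e^{-2·1.2} + 1·2·e^{-1·1.2} = 0·0.008230 + 0·0.090718 + 2·0.301194 = 0.6024.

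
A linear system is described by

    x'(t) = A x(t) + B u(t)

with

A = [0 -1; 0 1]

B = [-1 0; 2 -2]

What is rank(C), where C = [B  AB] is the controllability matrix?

AB = [[-2, 2], [2, -2]]
Controllability matrix C = [B  AB] = [[-1, 0, -2, 2], [2, -2, 2, -2]]
Take the 2×2 submatrix of C formed by columns 1, 2: [[-1, 0], [2, -2]]. Its determinant is (-1)·(-2) - 0·2 = 2 - 0 = 2 ≠ 0.
So rank(C) ≥ 2; since C has 2 rows, rank(C) = 2.
rank(C) = 2 = n, so the pair (A, B) is completely controllable.

2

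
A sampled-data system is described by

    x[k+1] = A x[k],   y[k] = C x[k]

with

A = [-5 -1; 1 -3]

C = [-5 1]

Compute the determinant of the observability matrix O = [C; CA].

-36

CA = [[26, 2]]
Observability matrix O = [C; CA] = [[-5, 1], [26, 2]]
det(O) = (-5)·2 - 1·26 = -10 - 26 = -36
Since det(O) ≠ 0, rank(O) = 2 and the system is completely observable.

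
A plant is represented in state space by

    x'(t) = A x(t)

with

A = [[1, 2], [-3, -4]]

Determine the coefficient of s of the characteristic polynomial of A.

3

For a 2×2 matrix, det(sI - A) = s^2 - (tr A)s + det A.
tr A = -3, det A = 2.
So p(s) = s^2 + 3s + 2.
The coefficient of s is 3.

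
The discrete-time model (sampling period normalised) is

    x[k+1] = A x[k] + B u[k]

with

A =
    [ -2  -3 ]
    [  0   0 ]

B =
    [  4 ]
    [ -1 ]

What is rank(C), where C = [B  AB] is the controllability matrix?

AB = [[-5], [0]]
Controllability matrix C = [B  AB] = [[4, -5], [-1, 0]]
det(C) = 4·0 - (-5)·(-1) = 0 - 5 = -5 ≠ 0, so rank(C) = 2.
rank(C) = 2 = n, so the pair (A, B) is completely controllable.

2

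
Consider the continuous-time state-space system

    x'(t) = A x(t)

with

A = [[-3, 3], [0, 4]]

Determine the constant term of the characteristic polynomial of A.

For a 2×2 matrix, det(sI - A) = s^2 - (tr A)s + det A.
tr A = 1, det A = -12.
So p(s) = s^2 - s - 12.
The constant term is -12.

-12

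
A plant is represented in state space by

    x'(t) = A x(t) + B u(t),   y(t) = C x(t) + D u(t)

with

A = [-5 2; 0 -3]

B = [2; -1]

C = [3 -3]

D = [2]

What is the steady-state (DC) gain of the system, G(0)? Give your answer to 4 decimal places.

G(0) = C(-A)^{-1}B + D = -C A^{-1} B + D.
det A = 15, so A^{-1} = (1/15)·adj(A) = [[-1/5, -2/15], [0, -1/3]]
A^{-1} B = [-4/15, 1/3]^T
C A^{-1} B = -9/5
G(0) = D - C A^{-1} B = 2 - (-9/5) = 19/5 ≈ 3.8000

3.8000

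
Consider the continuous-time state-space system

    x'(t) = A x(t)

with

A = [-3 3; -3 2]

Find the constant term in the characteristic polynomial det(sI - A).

For a 2×2 matrix, det(sI - A) = s^2 - (tr A)s + det A.
tr A = -1, det A = 3.
So p(s) = s^2 + s + 3.
The constant term is 3.

3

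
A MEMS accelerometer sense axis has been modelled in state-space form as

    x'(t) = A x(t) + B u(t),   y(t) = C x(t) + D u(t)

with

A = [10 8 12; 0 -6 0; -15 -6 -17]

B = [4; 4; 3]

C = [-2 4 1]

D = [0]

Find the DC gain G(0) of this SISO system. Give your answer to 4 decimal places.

G(0) = C(-A)^{-1}B + D = -C A^{-1} B + D.
det A = -60, so A^{-1} = (1/-60)·adj(A) = [[-17/10, -16/15, -6/5], [0, -1/6, 0], [3/2, 1, 1]]
A^{-1} B = [-44/3, -2/3, 13]^T
C A^{-1} B = 119/3
G(0) = D - C A^{-1} B = 0 - (119/3) = -119/3 ≈ -39.6667

-39.6667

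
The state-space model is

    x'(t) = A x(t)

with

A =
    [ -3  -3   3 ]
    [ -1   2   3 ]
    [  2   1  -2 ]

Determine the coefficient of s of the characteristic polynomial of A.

-16

Expand det(sI - A) for the 3×3 matrix.
p(s) = s^3 + 3s^2 - 16s + 6.
(Check: constant term = det(-A) = (-1)^3 det A = 6; coefficient of s^2 = -tr A = 3.)
The coefficient of s is -16.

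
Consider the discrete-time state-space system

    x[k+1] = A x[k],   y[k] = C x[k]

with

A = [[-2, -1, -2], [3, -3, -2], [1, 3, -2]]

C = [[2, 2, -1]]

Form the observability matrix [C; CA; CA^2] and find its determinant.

CA = [[1, -11, -6]]
CA^2 = [[-41, 14, 32]]
Observability matrix O = [C; CA; CA^2] = [[2, 2, -1], [1, -11, -6], [-41, 14, 32]]
Expanding along the first row, det(O) = 2·((-11)·32 - (-6)·14) - 2·(1·32 - (-6)·(-41)) + (-1)·(1·14 - (-11)·(-41)) = 2·(-268) - 2·(-214) + (-1)·(-437) = 329
Since det(O) ≠ 0, rank(O) = 3 and the system is completely observable.

329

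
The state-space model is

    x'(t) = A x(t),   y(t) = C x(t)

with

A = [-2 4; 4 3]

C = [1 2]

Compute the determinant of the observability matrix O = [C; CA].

-2

CA = [[6, 10]]
Observability matrix O = [C; CA] = [[1, 2], [6, 10]]
det(O) = 1·10 - 2·6 = 10 - 12 = -2
Since det(O) ≠ 0, rank(O) = 2 and the system is completely observable.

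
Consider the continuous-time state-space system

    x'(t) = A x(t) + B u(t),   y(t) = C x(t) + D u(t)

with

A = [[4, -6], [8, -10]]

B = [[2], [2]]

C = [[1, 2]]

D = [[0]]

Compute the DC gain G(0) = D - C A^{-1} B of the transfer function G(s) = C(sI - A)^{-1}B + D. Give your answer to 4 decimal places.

G(0) = C(-A)^{-1}B + D = -C A^{-1} B + D.
det A = 8, so A^{-1} = (1/8)·adj(A) = [[-5/4, 3/4], [-1, 1/2]]
A^{-1} B = [-1, -1]^T
C A^{-1} B = -3
G(0) = D - C A^{-1} B = 0 - (-3) = 3

3.0000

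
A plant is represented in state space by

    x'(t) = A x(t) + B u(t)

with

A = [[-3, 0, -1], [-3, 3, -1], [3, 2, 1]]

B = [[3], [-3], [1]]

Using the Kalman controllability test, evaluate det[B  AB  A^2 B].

AB = [[-10], [-19], [4]]
A^2B = [[26], [-31], [-64]]
Controllability matrix C = [B  AB  A^2B] = [[3, -10, 26], [-3, -19, -31], [1, 4, -64]]
Expanding along the first row, det(C) = 3·((-19)·(-64) - (-31)·4) - (-10)·((-3)·(-64) - (-31)·1) + 26·((-3)·4 - (-19)·1) = 3·1340 - (-10)·223 + 26·7 = 6432
Since det(C) ≠ 0, rank(C) = 3 and the system is completely controllable.

6432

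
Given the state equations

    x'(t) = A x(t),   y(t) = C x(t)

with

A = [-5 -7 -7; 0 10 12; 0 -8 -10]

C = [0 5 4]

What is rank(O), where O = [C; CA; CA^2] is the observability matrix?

2

CA = [[0, 18, 20]]
CA^2 = [[0, 20, 16]]
Observability matrix O = [C; CA; CA^2] = [[0, 5, 4], [0, 18, 20], [0, 20, 16]]
Column 1 of O is identically zero, so rank(O) ≤ 2.
The 2×2 minor from rows 1, 2, columns 2, 3 is 5·20 - 4·18 = 100 - 72 = 28 ≠ 0, so rank(O) = 2.
rank(O) = 2 < n = 3, so the pair (A, C) is not completely observable.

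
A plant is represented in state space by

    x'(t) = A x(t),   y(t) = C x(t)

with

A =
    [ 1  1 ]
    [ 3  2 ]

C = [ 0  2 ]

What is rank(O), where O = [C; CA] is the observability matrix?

CA = [[6, 4]]
Observability matrix O = [C; CA] = [[0, 2], [6, 4]]
det(O) = 0·4 - 2·6 = 0 - 12 = -12 ≠ 0, so rank(O) = 2.
rank(O) = 2 = n, so the pair (A, C) is completely observable.

2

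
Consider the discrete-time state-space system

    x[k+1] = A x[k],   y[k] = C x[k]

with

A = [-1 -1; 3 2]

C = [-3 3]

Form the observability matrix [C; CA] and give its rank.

CA = [[12, 9]]
Observability matrix O = [C; CA] = [[-3, 3], [12, 9]]
det(O) = (-3)·9 - 3·12 = -27 - 36 = -63 ≠ 0, so rank(O) = 2.
rank(O) = 2 = n, so the pair (A, C) is completely observable.

2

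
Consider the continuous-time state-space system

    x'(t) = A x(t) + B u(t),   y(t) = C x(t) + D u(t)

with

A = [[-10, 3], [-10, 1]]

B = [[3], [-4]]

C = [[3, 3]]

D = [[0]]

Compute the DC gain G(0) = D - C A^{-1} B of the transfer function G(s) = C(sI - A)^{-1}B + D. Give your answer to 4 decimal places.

-12.7500

G(0) = C(-A)^{-1}B + D = -C A^{-1} B + D.
det A = 20, so A^{-1} = (1/20)·adj(A) = [[1/20, -3/20], [1/2, -1/2]]
A^{-1} B = [3/4, 7/2]^T
C A^{-1} B = 51/4
G(0) = D - C A^{-1} B = 0 - (51/4) = -51/4 ≈ -12.7500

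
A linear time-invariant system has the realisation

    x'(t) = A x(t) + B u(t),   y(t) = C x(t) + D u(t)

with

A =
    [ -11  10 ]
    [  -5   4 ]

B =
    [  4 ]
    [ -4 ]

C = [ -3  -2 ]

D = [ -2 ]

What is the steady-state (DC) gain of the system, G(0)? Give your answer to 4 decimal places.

47.3333

G(0) = C(-A)^{-1}B + D = -C A^{-1} B + D.
det A = 6, so A^{-1} = (1/6)·adj(A) = [[2/3, -5/3], [5/6, -11/6]]
A^{-1} B = [28/3, 32/3]^T
C A^{-1} B = -148/3
G(0) = D - C A^{-1} B = -2 - (-148/3) = 142/3 ≈ 47.3333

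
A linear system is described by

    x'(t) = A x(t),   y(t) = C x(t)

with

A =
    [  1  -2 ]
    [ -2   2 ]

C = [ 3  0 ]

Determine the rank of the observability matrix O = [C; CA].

CA = [[3, -6]]
Observability matrix O = [C; CA] = [[3, 0], [3, -6]]
det(O) = 3·(-6) - 0·3 = -18 - 0 = -18 ≠ 0, so rank(O) = 2.
rank(O) = 2 = n, so the pair (A, C) is completely observable.

2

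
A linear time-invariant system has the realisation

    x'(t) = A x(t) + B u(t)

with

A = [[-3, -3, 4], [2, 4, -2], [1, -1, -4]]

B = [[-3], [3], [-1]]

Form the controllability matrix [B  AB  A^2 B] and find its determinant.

AB = [[-4], [8], [-2]]
A^2B = [[-20], [28], [-4]]
Controllability matrix C = [B  AB  A^2B] = [[-3, -4, -20], [3, 8, 28], [-1, -2, -4]]
Expanding along the first row, det(C) = (-3)·(8·(-4) - 28·(-2)) - (-4)·(3·(-4) - 28·(-1)) + (-20)·(3·(-2) - 8·(-1)) = (-3)·24 - (-4)·16 + (-20)·2 = -48
Since det(C) ≠ 0, rank(C) = 3 and the system is completely controllable.

-48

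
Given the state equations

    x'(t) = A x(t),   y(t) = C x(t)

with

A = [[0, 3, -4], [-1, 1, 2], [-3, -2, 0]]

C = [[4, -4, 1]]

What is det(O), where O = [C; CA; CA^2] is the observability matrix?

11693

CA = [[1, 6, -24]]
CA^2 = [[66, 57, 8]]
Observability matrix O = [C; CA; CA^2] = [[4, -4, 1], [1, 6, -24], [66, 57, 8]]
Expanding along the first row, det(O) = 4·(6·8 - (-24)·57) - (-4)·(1·8 - (-24)·66) + 1·(1·57 - 6·66) = 4·1416 - (-4)·1592 + 1·(-339) = 11693
Since det(O) ≠ 0, rank(O) = 3 and the system is completely observable.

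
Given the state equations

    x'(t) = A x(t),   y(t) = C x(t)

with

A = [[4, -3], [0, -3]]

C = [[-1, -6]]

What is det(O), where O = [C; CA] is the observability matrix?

-45

CA = [[-4, 21]]
Observability matrix O = [C; CA] = [[-1, -6], [-4, 21]]
det(O) = (-1)·21 - (-6)·(-4) = -21 - 24 = -45
Since det(O) ≠ 0, rank(O) = 2 and the system is completely observable.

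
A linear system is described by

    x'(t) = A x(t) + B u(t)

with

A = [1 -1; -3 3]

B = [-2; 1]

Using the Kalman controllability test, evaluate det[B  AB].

AB = [[-3], [9]]
Controllability matrix C = [B  AB] = [[-2, -3], [1, 9]]
det(C) = (-2)·9 - (-3)·1 = -18 - (-3) = -15
Since det(C) ≠ 0, rank(C) = 2 and the system is completely controllable.

-15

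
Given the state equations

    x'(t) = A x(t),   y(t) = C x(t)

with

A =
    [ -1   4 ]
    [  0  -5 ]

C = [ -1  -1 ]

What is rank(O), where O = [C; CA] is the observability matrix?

1

CA = [[1, 1]]
Observability matrix O = [C; CA] = [[-1, -1], [1, 1]]
Every row of O is a scalar multiple of row 1 = [-1, -1] (multipliers 1, -1), so the rows span a one-dimensional space.
O ≠ 0, hence rank(O) = 1.
rank(O) = 1 < n = 2, so the pair (A, C) is not completely observable.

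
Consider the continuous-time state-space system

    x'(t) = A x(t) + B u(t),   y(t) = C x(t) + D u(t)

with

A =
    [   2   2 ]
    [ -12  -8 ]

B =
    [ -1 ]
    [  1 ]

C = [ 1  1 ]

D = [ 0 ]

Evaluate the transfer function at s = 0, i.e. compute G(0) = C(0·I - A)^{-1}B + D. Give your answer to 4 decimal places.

0.5000

G(0) = C(-A)^{-1}B + D = -C A^{-1} B + D.
det A = 8, so A^{-1} = (1/8)·adj(A) = [[-1, -1/4], [3/2, 1/4]]
A^{-1} B = [3/4, -5/4]^T
C A^{-1} B = -1/2
G(0) = D - C A^{-1} B = 0 - (-1/2) = 1/2 ≈ 0.5000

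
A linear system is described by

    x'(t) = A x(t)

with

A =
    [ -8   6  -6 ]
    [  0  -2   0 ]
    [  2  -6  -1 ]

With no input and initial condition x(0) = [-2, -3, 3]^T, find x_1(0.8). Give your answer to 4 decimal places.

det(sI - A) = s^3 - (tr A)s^2 + (M11 + M22 + M33)s - det A, where Mii is the 2×2 principal minor of A obtained by deleting row i and column i.
tr A = (-8) + (-2) + (-1) = -11; M11 = (-2)·(-1) - 0·(-6) = 2 - 0 = 2; M22 = (-8)·(-1) - (-6)·2 = 8 - (-12) = 20; M33 = (-8)·(-2) - 6·0 = 16 - 0 = 16; sum of minors = 38.
det A = (-8)·((-2)·(-1) - 0·(-6)) - 6·(0·(-1) - 0·2) + (-6)·(0·(-6) - (-2)·2) = (-8)·2 - 6·0 + (-6)·4 = -40.
So p(s) = det(sI - A) = s^3 + 11s^2 + 38s + 40.
Rational-root test: any integer root divides 40. Testing small divisors, s = -2 works: p(-2) = -8 + 44 + (-76) + 40 = 0, so (s + 2) is a factor.
Dividing, p(s) = (s + 2)(s^2 + 9s + 20).
Factor s^2 + 9s + 20: two numbers with sum -9 and product 20 are -4 and -5, so s^2 + 9s + 20 = (s + 4)(s + 5).
Hence p(s) = (s + 2) (s + 4) (s + 5), with roots -5, -4, -2.
The eigenvalues -5, -4, -2 are distinct and real, so A is diagonalisable and x(t) = e^{At} x(0) = V diag(e^{λ_i t}) V^{-1} x(0), where the columns of V are the eigenvectors.
λ = -5: A - (-5)I = [[-3, 6, -6], [0, 3, 0], [2, -6, 4]]. v must be orthogonal to every row; (row 1) × (row 2) = [18, 0, -9], so take v_1 = [-2, 0, 1]^T.
λ = -4: A - (-4)I = [[-4, 6, -6], [0, 2, 0], [2, -6, 3]]. v must be orthogonal to every row; (row 1) × (row 2) = [12, 0, -8], so take v_2 = [-3, 0, 2]^T.
λ = -2: A - (-2)I = [[-6, 6, -6], [0, 0, 0], [2, -6, 1]]. v must be orthogonal to every row; (row 1) × (row 3) = [-30, -6, 24], so take v_3 = [-5, -1, 4]^T.
V = [v_1 v_2 v_3] = [[-2, -3, -5], [0, 0, -1], [1, 2, 4]] has det V = -1, so V^{-1} = adj(V)/det V = [[-2, -2, -3], [1, 3, 2], [0, -1, 0]].
Modal coordinates z(0) = V^{-1} x(0): (-2)·(-2) + (-2)·(-3) + (-3)·3 = 1; 1·(-2) + 3·(-3) + 2·3 = -5; 0·(-2) + (-1)·(-3) + 0·3 = 3; so z(0) = [1, -5, 3]^T.
x_1(t) = Σ_i (v_i)_1 · z_i(0) · e^{λ_i t} (row 1 of V times the modal terms).
x_1(0.8) = (-2)·1·e^{-5·0.8} + (-3)·(-5)·e^{-4·0.8} + (-5)·3·e^{-2·0.8} = (-2)·0.01831564 + 15·0.04076220 + (-15)·0.20189652 = -2.4536.

-2.4536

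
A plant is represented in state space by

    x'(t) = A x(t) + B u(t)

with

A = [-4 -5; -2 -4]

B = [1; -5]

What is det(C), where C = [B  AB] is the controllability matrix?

AB = [[21], [18]]
Controllability matrix C = [B  AB] = [[1, 21], [-5, 18]]
det(C) = 1·18 - 21·(-5) = 18 - (-105) = 123
Since det(C) ≠ 0, rank(C) = 2 and the system is completely controllable.

123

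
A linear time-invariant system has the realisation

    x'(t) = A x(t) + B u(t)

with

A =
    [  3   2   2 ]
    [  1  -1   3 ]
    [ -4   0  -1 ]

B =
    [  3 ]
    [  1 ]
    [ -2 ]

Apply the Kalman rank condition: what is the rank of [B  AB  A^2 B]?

AB = [[7], [-4], [-10]]
A^2B = [[-7], [-19], [-18]]
Controllability matrix C = [B  AB  A^2B] = [[3, 7, -7], [1, -4, -19], [-2, -10, -18]]
det(C) = 3·((-4)·(-18) - (-19)·(-10)) - 7·(1·(-18) - (-19)·(-2)) + (-7)·(1·(-10) - (-4)·(-2)) = 3·(-118) - 7·(-56) + (-7)·(-18) = 164 ≠ 0, so rank(C) = 3.
rank(C) = 3 = n, so the pair (A, B) is completely controllable.

3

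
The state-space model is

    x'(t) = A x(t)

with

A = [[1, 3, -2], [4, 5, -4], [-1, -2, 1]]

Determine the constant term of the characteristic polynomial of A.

-3

Expand det(sI - A) for the 3×3 matrix.
p(s) = s^3 - 7s^2 - 11s - 3.
(Check: constant term = det(-A) = (-1)^3 det A = -3; coefficient of s^2 = -tr A = -7.)
The constant term is -3.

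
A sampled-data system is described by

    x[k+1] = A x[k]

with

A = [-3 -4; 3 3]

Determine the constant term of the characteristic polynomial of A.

3

For a 2×2 matrix, det(zI - A) = z^2 - (tr A)z + det A.
tr A = 0, det A = 3.
So p(z) = z^2 + 3.
The constant term is 3.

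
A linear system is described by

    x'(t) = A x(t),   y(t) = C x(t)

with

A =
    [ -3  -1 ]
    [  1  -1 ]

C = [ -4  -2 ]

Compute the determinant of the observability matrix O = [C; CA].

CA = [[10, 6]]
Observability matrix O = [C; CA] = [[-4, -2], [10, 6]]
det(O) = (-4)·6 - (-2)·10 = -24 - (-20) = -4
Since det(O) ≠ 0, rank(O) = 2 and the system is completely observable.

-4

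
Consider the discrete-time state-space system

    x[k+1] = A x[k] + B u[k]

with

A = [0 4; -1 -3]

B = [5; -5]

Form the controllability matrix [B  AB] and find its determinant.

-50

AB = [[-20], [10]]
Controllability matrix C = [B  AB] = [[5, -20], [-5, 10]]
det(C) = 5·10 - (-20)·(-5) = 50 - 100 = -50
Since det(C) ≠ 0, rank(C) = 2 and the system is completely controllable.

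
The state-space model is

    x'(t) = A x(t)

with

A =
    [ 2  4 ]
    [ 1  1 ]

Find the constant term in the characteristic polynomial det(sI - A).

-2

For a 2×2 matrix, det(sI - A) = s^2 - (tr A)s + det A.
tr A = 3, det A = -2.
So p(s) = s^2 - 3s - 2.
The constant term is -2.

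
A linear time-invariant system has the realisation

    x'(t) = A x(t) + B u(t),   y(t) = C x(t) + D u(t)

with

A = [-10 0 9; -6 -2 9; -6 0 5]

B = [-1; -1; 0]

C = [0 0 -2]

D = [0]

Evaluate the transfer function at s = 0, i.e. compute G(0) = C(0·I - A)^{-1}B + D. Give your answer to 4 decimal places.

-3.0000

G(0) = C(-A)^{-1}B + D = -C A^{-1} B + D.
det A = -8, so A^{-1} = (1/-8)·adj(A) = [[5/4, 0, -9/4], [3, -1/2, -9/2], [3/2, 0, -5/2]]
A^{-1} B = [-5/4, -5/2, -3/2]^T
C A^{-1} B = 3
G(0) = D - C A^{-1} B = 0 - (3) = -3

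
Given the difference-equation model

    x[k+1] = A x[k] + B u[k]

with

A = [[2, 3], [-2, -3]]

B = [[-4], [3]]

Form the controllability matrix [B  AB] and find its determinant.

1

AB = [[1], [-1]]
Controllability matrix C = [B  AB] = [[-4, 1], [3, -1]]
det(C) = (-4)·(-1) - 1·3 = 4 - 3 = 1
Since det(C) ≠ 0, rank(C) = 2 and the system is completely controllable.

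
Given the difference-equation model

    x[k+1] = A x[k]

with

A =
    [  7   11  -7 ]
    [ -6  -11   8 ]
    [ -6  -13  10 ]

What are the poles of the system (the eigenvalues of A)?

det(zI - A) = z^3 - (tr A)z^2 + (M11 + M22 + M33)z - det A, where Mii is the 2×2 principal minor of A obtained by deleting row i and column i.
tr A = 7 + (-11) + 10 = 6; M11 = (-11)·10 - 8·(-13) = -110 - (-104) = -6; M22 = 7·10 - (-7)·(-6) = 70 - 42 = 28; M33 = 7·(-11) - 11·(-6) = -77 - (-66) = -11; sum of minors = 11.
det A = 7·((-11)·10 - 8·(-13)) - 11·((-6)·10 - 8·(-6)) + (-7)·((-6)·(-13) - (-11)·(-6)) = 7·(-6) - 11·(-12) + (-7)·12 = 6.
So p(z) = det(zI - A) = z^3 - 6z^2 + 11z - 6.
Rational-root test: any integer root divides -6. Testing small divisors, z = 1 works: p(1) = 1 + (-6) + 11 + (-6) = 0, so (z - 1) is a factor.
Dividing, p(z) = (z - 1)(z^2 - 5z + 6).
Factor z^2 - 5z + 6: two numbers with sum 5 and product 6 are 3 and 2, so z^2 - 5z + 6 = (z - 3)(z - 2).
Hence p(z) = (z - 3) (z - 2) (z - 1), with roots 1, 2, 3.

1, 2, 3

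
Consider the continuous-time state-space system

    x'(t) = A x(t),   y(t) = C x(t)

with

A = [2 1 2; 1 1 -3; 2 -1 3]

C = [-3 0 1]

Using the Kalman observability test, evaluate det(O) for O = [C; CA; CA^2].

CA = [[-4, -4, -3]]
CA^2 = [[-18, -5, -5]]
Observability matrix O = [C; CA; CA^2] = [[-3, 0, 1], [-4, -4, -3], [-18, -5, -5]]
Expanding along the first row, det(O) = (-3)·((-4)·(-5) - (-3)·(-5)) - 0·((-4)·(-5) - (-3)·(-18)) + 1·((-4)·(-5) - (-4)·(-18)) = (-3)·5 - 0·(-34) + 1·(-52) = -67
Since det(O) ≠ 0, rank(O) = 3 and the system is completely observable.

-67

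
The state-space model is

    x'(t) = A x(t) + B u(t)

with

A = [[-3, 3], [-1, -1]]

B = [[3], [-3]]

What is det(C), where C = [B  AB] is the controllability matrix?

-54

AB = [[-18], [0]]
Controllability matrix C = [B  AB] = [[3, -18], [-3, 0]]
det(C) = 3·0 - (-18)·(-3) = 0 - 54 = -54
Since det(C) ≠ 0, rank(C) = 2 and the system is completely controllable.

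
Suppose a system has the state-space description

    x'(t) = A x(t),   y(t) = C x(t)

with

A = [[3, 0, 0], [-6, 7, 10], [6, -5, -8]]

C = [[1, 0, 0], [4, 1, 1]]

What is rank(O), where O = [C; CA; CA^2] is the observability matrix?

2

CA = [[3, 0, 0], [12, 2, 2]]
CA^2 = [[9, 0, 0], [36, 4, 4]]
Observability matrix O = [C; CA; CA^2] = [[1, 0, 0], [4, 1, 1], [3, 0, 0], [12, 2, 2], [9, 0, 0], [36, 4, 4]]
The columns c1, c2, c3 of O are linearly dependent: -c2 + c3 = 0 (check each entry), so rank(O) ≤ 2.
The 2×2 minor from rows 1, 2, columns 1, 2 is 1·1 - 0·4 = 1 - 0 = 1 ≠ 0, so rank(O) = 2.
rank(O) = 2 < n = 3, so the pair (A, C) is not completely observable.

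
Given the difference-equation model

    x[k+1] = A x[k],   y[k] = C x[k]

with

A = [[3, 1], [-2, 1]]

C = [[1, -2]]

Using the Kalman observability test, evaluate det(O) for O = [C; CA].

13

CA = [[7, -1]]
Observability matrix O = [C; CA] = [[1, -2], [7, -1]]
det(O) = 1·(-1) - (-2)·7 = -1 - (-14) = 13
Since det(O) ≠ 0, rank(O) = 2 and the system is completely observable.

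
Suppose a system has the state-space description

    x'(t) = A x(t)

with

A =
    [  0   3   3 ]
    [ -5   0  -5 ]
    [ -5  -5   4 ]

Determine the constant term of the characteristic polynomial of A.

-210

Expand det(sI - A) for the 3×3 matrix.
p(s) = s^3 - 4s^2 + 5s - 210.
(Check: constant term = det(-A) = (-1)^3 det A = -210; coefficient of s^2 = -tr A = -4.)
The constant term is -210.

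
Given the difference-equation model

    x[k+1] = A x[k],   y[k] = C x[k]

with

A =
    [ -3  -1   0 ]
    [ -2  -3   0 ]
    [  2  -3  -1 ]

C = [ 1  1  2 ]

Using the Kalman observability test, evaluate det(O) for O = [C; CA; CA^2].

CA = [[-1, -10, -2]]
CA^2 = [[19, 37, 2]]
Observability matrix O = [C; CA; CA^2] = [[1, 1, 2], [-1, -10, -2], [19, 37, 2]]
Expanding along the first row, det(O) = 1·((-10)·2 - (-2)·37) - 1·((-1)·2 - (-2)·19) + 2·((-1)·37 - (-10)·19) = 1·54 - 1·36 + 2·153 = 324
Since det(O) ≠ 0, rank(O) = 3 and the system is completely observable.

324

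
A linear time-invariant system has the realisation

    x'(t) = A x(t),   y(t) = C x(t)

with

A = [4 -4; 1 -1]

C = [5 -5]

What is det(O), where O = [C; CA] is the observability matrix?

0

CA = [[15, -15]]
Observability matrix O = [C; CA] = [[5, -5], [15, -15]]
det(O) = 5·(-15) - (-5)·15 = -75 - (-75) = 0
Since det(O) = 0, rank(O) < 2 and the system is not completely observable.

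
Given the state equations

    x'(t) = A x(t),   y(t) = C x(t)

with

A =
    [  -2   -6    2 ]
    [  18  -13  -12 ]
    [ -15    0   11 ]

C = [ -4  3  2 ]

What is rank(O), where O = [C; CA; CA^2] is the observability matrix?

2

CA = [[32, -15, -22]]
CA^2 = [[-4, 3, 2]]
Observability matrix O = [C; CA; CA^2] = [[-4, 3, 2], [32, -15, -22], [-4, 3, 2]]
The columns c1, c2, c3 of O are linearly dependent: 3·c1 + 2·c2 + 3·c3 = 0 (check each entry), so rank(O) ≤ 2.
The 2×2 minor from rows 1, 2, columns 1, 2 is (-4)·(-15) - 3·32 = 60 - 96 = -36 ≠ 0, so rank(O) = 2.
rank(O) = 2 < n = 3, so the pair (A, C) is not completely observable.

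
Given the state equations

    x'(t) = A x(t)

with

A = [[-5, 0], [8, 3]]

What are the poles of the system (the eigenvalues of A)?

det(sI - A) = s^2 - (tr A)s + det A, with tr A = (-5) + 3 = -2 and det A = (-5)·3 - 0·8 = -15 - 0 = -15.
So p(s) = det(sI - A) = s^2 + 2s - 15.
Factor s^2 + 2s - 15: two numbers with sum -2 and product -15 are 3 and -5, so s^2 + 2s - 15 = (s - 3)(s + 5).
Hence p(s) = (s - 3) (s + 5), with roots -5, 3.
At least one eigenvalue has non-negative real part, so the system is not asymptotically stable.

-5, 3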